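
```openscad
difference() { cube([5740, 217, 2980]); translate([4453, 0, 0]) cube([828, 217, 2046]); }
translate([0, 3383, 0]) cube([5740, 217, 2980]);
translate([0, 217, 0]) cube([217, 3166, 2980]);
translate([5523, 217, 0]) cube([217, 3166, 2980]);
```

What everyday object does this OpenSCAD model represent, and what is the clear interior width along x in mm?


A single room. The interior width is 5306 mm.

Four walls enclosing a rectangle with a door in the front wall — a room. Outside width 5740 minus two 217 mm walls gives 5306 mm.


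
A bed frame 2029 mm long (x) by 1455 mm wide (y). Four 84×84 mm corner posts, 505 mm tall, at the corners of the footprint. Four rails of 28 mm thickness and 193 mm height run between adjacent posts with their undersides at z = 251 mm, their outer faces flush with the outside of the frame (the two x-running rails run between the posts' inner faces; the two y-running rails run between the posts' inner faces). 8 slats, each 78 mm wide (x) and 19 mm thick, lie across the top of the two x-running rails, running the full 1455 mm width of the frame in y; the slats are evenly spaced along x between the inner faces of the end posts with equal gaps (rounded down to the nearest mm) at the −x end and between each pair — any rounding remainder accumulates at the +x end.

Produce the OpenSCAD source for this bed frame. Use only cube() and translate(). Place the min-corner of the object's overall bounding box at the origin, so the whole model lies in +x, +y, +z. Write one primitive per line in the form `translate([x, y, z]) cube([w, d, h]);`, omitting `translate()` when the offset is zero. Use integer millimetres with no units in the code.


// slat z = rail_z + rail_h = 251 + 193 = 444
// slat gap = ⌊(1861 − 8·78) / 9⌋ = 137
cube([84, 84, 505]);
translate([0, 1371, 0]) cube([84, 84, 505]);
translate([1945, 0, 0]) cube([84, 84, 505]);
translate([1945, 1371, 0]) cube([84, 84, 505]);
translate([84, 0, 251]) cube([1861, 28, 193]);
translate([84, 1427, 251]) cube([1861, 28, 193]);
translate([0, 84, 251]) cube([28, 1287, 193]);
translate([2001, 84, 251]) cube([28, 1287, 193]);
translate([221, 0, 444]) cube([78, 1455, 19]);
translate([436, 0, 444]) cube([78, 1455, 19]);
translate([651, 0, 444]) cube([78, 1455, 19]);
translate([866, 0, 444]) cube([78, 1455, 19]);
translate([1081, 0, 444]) cube([78, 1455, 19]);
translate([1296, 0, 444]) cube([78, 1455, 19]);
translate([1511, 0, 444]) cube([78, 1455, 19]);
translate([1726, 0, 444]) cube([78, 1455, 19]);


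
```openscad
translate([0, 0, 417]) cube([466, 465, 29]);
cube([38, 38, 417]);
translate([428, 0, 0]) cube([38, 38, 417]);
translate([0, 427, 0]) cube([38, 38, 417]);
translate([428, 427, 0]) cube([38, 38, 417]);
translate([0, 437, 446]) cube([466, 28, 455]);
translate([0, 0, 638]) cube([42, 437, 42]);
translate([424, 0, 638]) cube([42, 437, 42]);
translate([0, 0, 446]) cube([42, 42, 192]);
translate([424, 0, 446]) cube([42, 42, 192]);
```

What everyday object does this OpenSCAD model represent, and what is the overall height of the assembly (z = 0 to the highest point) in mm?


A chair. The overall height is 901 mm.

A slab on four corner posts with a tall panel at the back — a chair. The seat slab sits at z = 417 with thickness 29, and the 455 mm backrest starts at the seat top, so the overall height is 417 + 29 + 455 = 901 mm.


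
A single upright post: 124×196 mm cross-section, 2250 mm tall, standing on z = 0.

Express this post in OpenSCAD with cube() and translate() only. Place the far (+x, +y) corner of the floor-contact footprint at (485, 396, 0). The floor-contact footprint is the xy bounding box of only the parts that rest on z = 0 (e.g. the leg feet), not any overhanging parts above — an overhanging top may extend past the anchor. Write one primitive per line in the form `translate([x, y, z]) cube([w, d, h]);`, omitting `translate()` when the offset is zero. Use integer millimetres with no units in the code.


translate([361, 200, 0]) cube([124, 196, 2250]);


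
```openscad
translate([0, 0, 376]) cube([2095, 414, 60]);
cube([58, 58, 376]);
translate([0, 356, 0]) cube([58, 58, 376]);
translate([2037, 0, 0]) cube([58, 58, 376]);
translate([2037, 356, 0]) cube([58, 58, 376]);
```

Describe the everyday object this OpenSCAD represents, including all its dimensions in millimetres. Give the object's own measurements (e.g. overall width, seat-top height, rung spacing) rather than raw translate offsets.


A bench: a 2095×414 mm seat slab, 60 mm thick, top at z = 436 mm, on four 58×58 mm square legs flush with the seat corners and standing on z = 0.


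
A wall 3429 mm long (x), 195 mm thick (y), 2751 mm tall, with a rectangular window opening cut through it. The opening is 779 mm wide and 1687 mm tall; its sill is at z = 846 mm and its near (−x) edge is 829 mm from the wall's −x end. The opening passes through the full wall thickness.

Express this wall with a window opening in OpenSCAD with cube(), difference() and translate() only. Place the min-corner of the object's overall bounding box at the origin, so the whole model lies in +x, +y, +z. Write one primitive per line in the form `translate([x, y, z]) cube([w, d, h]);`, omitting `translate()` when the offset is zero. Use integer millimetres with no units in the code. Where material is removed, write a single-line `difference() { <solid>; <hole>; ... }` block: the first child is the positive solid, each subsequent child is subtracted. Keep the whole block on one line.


difference() { cube([3429, 195, 2751]); translate([829, 0, 846]) cube([779, 195, 1687]); }


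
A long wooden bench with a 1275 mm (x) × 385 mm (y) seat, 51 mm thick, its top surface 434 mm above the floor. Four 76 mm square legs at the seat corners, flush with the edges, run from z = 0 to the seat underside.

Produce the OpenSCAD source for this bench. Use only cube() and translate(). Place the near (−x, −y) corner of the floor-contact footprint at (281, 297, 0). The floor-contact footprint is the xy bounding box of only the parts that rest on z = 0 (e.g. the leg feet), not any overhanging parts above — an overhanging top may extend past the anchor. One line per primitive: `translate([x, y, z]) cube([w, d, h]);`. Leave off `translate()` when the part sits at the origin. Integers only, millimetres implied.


translate([281, 297, 383]) cube([1275, 385, 51]);
translate([281, 297, 0]) cube([76, 76, 383]);
translate([281, 606, 0]) cube([76, 76, 383]);
translate([1480, 297, 0]) cube([76, 76, 383]);
translate([1480, 606, 0]) cube([76, 76, 383]);


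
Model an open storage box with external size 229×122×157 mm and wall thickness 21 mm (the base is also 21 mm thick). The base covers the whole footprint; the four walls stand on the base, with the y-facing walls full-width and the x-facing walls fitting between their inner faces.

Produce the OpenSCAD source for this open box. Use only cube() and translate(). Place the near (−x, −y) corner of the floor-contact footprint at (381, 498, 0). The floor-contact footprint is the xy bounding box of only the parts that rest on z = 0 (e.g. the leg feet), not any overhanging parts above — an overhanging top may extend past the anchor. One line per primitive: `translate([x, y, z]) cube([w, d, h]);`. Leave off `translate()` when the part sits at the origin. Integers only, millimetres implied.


translate([381, 498, 0]) cube([229, 122, 21]);
translate([381, 498, 21]) cube([229, 21, 136]);
translate([381, 599, 21]) cube([229, 21, 136]);
translate([381, 519, 21]) cube([21, 80, 136]);
translate([589, 519, 21]) cube([21, 80, 136]);


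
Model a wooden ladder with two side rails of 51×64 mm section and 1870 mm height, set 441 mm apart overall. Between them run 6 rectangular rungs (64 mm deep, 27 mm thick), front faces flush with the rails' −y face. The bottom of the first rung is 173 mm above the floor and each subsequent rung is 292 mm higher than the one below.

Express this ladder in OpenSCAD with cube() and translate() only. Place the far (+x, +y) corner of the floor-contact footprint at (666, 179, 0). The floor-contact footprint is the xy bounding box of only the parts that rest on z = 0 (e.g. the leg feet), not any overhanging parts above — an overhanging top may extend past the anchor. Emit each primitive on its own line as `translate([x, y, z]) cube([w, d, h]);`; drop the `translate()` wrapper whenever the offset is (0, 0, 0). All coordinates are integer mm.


// rung span = 441 - 2*51 = 339
// rung[k] z = 173 + k*292
translate([225, 115, 0]) cube([51, 64, 1870]);
translate([615, 115, 0]) cube([51, 64, 1870]);
translate([276, 115, 173]) cube([339, 64, 27]);
translate([276, 115, 465]) cube([339, 64, 27]);
translate([276, 115, 757]) cube([339, 64, 27]);
translate([276, 115, 1049]) cube([339, 64, 27]);
translate([276, 115, 1341]) cube([339, 64, 27]);
translate([276, 115, 1633]) cube([339, 64, 27]);


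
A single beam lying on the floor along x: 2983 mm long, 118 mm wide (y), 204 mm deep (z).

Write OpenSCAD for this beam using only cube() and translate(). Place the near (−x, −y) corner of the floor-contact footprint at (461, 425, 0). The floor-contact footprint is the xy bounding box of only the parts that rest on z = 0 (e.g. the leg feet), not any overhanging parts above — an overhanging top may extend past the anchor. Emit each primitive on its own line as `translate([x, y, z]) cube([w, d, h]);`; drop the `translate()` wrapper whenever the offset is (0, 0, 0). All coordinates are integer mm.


translate([461, 425, 0]) cube([2983, 118, 204]);


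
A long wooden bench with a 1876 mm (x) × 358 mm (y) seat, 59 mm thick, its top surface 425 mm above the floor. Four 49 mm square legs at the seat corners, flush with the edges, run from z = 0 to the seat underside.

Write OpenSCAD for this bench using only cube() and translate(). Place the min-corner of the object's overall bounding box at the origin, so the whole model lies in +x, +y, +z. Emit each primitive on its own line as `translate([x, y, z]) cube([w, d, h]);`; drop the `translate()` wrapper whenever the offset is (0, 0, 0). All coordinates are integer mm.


// leg_h = 425 − 59 = 366
translate([0, 0, 366]) cube([1876, 358, 59]);
cube([49, 49, 366]);
translate([0, 309, 0]) cube([49, 49, 366]);
translate([1827, 0, 0]) cube([49, 49, 366]);
translate([1827, 309, 0]) cube([49, 49, 366]);


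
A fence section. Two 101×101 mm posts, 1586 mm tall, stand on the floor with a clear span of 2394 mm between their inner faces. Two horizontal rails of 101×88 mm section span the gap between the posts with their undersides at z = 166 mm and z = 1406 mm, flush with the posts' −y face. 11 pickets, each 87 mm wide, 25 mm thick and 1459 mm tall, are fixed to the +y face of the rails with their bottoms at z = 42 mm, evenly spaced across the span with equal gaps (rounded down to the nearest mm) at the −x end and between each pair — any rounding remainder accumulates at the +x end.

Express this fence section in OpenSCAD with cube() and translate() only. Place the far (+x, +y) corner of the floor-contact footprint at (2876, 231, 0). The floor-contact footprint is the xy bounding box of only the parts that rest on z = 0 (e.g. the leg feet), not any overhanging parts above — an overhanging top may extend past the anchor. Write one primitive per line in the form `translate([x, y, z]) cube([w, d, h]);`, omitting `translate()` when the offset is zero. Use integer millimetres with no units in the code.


translate([280, 130, 0]) cube([101, 101, 1586]);
translate([2775, 130, 0]) cube([101, 101, 1586]);
translate([381, 130, 166]) cube([2394, 101, 88]);
translate([381, 130, 1406]) cube([2394, 101, 88]);
translate([500, 231, 42]) cube([87, 25, 1459]);
translate([706, 231, 42]) cube([87, 25, 1459]);
translate([912, 231, 42]) cube([87, 25, 1459]);
translate([1118, 231, 42]) cube([87, 25, 1459]);
translate([1324, 231, 42]) cube([87, 25, 1459]);
translate([1530, 231, 42]) cube([87, 25, 1459]);
translate([1736, 231, 42]) cube([87, 25, 1459]);
translate([1942, 231, 42]) cube([87, 25, 1459]);
translate([2148, 231, 42]) cube([87, 25, 1459]);
translate([2354, 231, 42]) cube([87, 25, 1459]);
translate([2560, 231, 42]) cube([87, 25, 1459]);


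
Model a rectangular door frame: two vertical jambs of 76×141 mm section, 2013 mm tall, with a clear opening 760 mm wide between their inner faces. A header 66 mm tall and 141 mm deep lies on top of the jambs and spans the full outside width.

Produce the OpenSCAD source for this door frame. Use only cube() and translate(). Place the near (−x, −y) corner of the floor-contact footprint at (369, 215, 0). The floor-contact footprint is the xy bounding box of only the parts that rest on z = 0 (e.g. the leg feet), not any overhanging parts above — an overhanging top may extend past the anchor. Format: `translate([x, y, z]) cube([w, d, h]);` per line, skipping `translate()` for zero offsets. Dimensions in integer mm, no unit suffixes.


translate([369, 215, 0]) cube([76, 141, 2013]);
translate([1205, 215, 0]) cube([76, 141, 2013]);
translate([369, 215, 2013]) cube([912, 141, 66]);


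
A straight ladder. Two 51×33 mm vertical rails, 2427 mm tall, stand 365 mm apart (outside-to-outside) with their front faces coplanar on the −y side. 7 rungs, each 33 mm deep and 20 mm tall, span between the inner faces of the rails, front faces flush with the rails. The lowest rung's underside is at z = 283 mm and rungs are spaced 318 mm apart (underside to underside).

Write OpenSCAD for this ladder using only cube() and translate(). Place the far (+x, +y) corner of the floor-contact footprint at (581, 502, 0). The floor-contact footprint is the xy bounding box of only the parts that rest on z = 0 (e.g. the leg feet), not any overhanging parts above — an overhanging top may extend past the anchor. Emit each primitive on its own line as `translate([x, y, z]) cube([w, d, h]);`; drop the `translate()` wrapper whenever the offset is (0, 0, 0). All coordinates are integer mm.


translate([216, 469, 0]) cube([51, 33, 2427]);
translate([530, 469, 0]) cube([51, 33, 2427]);
translate([267, 469, 283]) cube([263, 33, 20]);
translate([267, 469, 601]) cube([263, 33, 20]);
translate([267, 469, 919]) cube([263, 33, 20]);
translate([267, 469, 1237]) cube([263, 33, 20]);
translate([267, 469, 1555]) cube([263, 33, 20]);
translate([267, 469, 1873]) cube([263, 33, 20]);
translate([267, 469, 2191]) cube([263, 33, 20]);


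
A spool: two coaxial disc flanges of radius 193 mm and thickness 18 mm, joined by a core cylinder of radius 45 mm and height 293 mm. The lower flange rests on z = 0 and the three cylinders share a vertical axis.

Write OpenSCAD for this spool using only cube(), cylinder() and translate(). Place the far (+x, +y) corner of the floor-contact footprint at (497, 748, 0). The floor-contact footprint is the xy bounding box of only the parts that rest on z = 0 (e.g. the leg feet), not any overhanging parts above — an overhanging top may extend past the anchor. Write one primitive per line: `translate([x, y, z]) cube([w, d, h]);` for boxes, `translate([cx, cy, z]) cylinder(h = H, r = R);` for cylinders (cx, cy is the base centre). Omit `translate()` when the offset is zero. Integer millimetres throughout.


translate([304, 555, 0]) cylinder(h = 18, r = 193);
translate([304, 555, 18]) cylinder(h = 293, r = 45);
translate([304, 555, 311]) cylinder(h = 18, r = 193);


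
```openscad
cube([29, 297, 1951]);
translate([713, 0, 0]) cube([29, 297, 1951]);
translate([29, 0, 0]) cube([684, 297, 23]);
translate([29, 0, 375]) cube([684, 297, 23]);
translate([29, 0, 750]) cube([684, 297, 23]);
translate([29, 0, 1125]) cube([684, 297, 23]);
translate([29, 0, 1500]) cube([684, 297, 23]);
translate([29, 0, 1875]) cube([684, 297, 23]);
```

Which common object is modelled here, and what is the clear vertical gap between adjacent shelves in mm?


A bookshelf. The clear shelf gap is 352 mm.

Two tall side panels with 6 horizontal boards between them — a bookshelf. The first two shelf undersides are at z = 0 and z = 375; with shelf thickness 23, the clear gap is 375 − 0 − 23 = 352 mm.


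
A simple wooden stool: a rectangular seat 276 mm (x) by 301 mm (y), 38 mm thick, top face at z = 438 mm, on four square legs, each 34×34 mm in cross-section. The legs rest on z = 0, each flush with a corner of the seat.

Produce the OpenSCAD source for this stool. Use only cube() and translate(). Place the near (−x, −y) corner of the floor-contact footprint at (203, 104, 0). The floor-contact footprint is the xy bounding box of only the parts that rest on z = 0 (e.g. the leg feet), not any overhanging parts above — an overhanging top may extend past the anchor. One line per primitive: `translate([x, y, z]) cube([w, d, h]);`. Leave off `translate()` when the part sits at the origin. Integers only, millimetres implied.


translate([203, 104, 400]) cube([276, 301, 38]);
translate([203, 104, 0]) cube([34, 34, 400]);
translate([445, 104, 0]) cube([34, 34, 400]);
translate([203, 371, 0]) cube([34, 34, 400]);
translate([445, 371, 0]) cube([34, 34, 400]);


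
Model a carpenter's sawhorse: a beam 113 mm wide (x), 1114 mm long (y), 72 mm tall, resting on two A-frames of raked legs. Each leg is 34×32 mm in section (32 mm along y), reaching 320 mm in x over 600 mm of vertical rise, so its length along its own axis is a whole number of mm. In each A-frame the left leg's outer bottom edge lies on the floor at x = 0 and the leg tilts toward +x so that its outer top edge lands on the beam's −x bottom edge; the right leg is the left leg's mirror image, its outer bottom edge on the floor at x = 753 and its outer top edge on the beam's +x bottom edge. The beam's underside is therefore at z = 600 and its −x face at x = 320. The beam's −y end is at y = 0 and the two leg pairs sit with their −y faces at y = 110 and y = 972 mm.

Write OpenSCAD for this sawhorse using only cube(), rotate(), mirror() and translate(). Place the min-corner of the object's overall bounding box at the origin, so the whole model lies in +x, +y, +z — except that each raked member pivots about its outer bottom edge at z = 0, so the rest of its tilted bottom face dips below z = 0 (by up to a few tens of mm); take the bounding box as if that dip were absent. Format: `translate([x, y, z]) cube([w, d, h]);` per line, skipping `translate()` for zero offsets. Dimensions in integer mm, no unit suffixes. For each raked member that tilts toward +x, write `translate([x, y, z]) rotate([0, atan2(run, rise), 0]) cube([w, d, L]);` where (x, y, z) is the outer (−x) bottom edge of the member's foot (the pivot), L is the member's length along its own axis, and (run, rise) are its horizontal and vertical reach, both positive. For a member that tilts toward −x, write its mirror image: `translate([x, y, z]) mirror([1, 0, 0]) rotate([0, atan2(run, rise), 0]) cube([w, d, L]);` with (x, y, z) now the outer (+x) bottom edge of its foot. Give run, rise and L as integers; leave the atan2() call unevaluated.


translate([320, 0, 600]) cube([113, 1114, 72]);
translate([0, 110, 0]) rotate([0, atan2(320, 600), 0]) cube([34, 32, 680]);
translate([753, 110, 0]) mirror([1, 0, 0]) rotate([0, atan2(320, 600), 0]) cube([34, 32, 680]);
translate([0, 972, 0]) rotate([0, atan2(320, 600), 0]) cube([34, 32, 680]);
translate([753, 972, 0]) mirror([1, 0, 0]) rotate([0, atan2(320, 600), 0]) cube([34, 32, 680]);


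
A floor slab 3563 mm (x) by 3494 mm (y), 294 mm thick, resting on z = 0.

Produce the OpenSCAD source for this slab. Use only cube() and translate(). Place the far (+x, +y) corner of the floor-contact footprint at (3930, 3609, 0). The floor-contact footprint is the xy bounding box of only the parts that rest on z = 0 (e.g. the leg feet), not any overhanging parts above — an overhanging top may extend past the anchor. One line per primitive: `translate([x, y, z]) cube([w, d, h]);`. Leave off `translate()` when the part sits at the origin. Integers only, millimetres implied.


translate([367, 115, 0]) cube([3563, 3494, 294]);


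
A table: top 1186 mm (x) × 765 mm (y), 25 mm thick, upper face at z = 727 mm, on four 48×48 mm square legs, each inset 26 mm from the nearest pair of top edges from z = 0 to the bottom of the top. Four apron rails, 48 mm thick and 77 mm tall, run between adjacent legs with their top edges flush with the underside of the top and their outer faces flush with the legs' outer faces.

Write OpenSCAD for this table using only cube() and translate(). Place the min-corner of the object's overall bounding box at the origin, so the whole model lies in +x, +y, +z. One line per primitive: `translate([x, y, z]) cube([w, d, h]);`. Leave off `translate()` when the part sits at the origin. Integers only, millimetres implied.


translate([0, 0, 702]) cube([1186, 765, 25]);
translate([26, 26, 0]) cube([48, 48, 702]);
translate([1112, 26, 0]) cube([48, 48, 702]);
translate([26, 691, 0]) cube([48, 48, 702]);
translate([1112, 691, 0]) cube([48, 48, 702]);
translate([74, 26, 625]) cube([1038, 48, 77]);
translate([74, 691, 625]) cube([1038, 48, 77]);
translate([26, 74, 625]) cube([48, 617, 77]);
translate([1112, 74, 625]) cube([48, 617, 77]);


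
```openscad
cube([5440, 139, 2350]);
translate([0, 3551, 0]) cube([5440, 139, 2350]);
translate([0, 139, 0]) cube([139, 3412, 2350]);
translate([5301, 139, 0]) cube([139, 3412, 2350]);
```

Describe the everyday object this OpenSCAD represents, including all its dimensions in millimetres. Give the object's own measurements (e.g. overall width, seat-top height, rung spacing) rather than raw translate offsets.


The wall frame of a small rectangular building: four walls, each 2350 mm tall and 139 mm thick, enclosing a footprint 5440 mm (x) by 3690 mm (y) outside-to-outside, with no floor or roof. The front and back walls (the −y and +y sides) span the full width; the two side walls fit between them.


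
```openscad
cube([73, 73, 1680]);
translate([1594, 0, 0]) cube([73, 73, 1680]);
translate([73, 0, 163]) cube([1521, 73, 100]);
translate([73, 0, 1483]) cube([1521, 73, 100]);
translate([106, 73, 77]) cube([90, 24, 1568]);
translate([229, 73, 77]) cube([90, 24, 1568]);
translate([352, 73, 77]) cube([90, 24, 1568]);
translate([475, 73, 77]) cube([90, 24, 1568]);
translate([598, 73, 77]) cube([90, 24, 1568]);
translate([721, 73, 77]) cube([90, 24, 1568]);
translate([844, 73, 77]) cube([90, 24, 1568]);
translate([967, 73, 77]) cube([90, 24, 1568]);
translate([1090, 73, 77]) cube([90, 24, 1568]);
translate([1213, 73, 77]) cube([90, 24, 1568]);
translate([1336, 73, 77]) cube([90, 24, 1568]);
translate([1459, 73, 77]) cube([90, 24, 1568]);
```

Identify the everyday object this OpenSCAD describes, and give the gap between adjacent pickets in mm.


A fence section. The picket gap is 33 mm.

Two posts, two rails, 12 pickets — a fence section. Span 1521 mm holds 12 pickets of 90 mm with 13 equal gaps: ⌊(1521 − 12·90) / 13⌋ = 33 mm.


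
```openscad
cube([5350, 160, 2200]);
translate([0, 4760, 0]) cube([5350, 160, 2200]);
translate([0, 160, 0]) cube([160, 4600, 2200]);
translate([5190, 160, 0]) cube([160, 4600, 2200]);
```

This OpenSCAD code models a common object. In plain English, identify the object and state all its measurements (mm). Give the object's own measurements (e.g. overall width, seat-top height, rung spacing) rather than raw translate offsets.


The wall frame of a small rectangular building: four walls, each 2200 mm tall and 160 mm thick, enclosing a footprint 5350 mm (x) by 4920 mm (y) outside-to-outside, with no floor or roof. The front and back walls (the −y and +y sides) span the full width; the two side walls fit between them.


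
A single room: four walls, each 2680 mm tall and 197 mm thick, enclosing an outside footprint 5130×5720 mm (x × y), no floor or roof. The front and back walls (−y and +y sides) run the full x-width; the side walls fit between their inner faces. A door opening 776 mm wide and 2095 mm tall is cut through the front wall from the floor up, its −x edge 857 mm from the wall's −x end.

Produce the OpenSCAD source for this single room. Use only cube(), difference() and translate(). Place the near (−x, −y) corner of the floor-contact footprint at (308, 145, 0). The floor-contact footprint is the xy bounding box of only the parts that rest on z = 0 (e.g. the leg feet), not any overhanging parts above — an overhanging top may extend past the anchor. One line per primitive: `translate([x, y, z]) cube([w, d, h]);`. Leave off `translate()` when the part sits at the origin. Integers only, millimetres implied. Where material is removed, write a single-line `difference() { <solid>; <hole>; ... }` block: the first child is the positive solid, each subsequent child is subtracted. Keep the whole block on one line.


difference() { translate([308, 145, 0]) cube([5130, 197, 2680]); translate([1165, 145, 0]) cube([776, 197, 2095]); }
translate([308, 5668, 0]) cube([5130, 197, 2680]);
translate([308, 342, 0]) cube([197, 5326, 2680]);
translate([5241, 342, 0]) cube([197, 5326, 2680]);


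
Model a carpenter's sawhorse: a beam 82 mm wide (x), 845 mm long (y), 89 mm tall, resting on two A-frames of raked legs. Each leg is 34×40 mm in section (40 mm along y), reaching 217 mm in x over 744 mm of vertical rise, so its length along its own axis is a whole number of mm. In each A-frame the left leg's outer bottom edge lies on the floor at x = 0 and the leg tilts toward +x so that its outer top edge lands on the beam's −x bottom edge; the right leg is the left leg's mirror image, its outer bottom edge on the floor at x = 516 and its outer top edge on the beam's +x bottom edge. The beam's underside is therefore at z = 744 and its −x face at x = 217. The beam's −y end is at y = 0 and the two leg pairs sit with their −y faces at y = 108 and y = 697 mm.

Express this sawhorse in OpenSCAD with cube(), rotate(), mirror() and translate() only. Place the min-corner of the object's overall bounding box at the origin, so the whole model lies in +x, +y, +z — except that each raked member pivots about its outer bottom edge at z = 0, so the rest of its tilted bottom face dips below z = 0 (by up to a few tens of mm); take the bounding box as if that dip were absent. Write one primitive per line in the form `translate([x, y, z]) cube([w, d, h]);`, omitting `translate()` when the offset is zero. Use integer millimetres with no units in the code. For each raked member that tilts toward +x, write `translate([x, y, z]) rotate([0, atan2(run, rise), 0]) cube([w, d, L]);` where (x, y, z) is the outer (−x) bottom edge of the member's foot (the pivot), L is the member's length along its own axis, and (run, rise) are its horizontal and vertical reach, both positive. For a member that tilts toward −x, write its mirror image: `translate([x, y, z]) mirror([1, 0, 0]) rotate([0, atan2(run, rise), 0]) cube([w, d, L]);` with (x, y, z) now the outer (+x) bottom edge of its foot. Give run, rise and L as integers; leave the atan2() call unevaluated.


translate([217, 0, 744]) cube([82, 845, 89]);
translate([0, 108, 0]) rotate([0, atan2(217, 744), 0]) cube([34, 40, 775]);
translate([516, 108, 0]) mirror([1, 0, 0]) rotate([0, atan2(217, 744), 0]) cube([34, 40, 775]);
translate([0, 697, 0]) rotate([0, atan2(217, 744), 0]) cube([34, 40, 775]);
translate([516, 697, 0]) mirror([1, 0, 0]) rotate([0, atan2(217, 744), 0]) cube([34, 40, 775]);


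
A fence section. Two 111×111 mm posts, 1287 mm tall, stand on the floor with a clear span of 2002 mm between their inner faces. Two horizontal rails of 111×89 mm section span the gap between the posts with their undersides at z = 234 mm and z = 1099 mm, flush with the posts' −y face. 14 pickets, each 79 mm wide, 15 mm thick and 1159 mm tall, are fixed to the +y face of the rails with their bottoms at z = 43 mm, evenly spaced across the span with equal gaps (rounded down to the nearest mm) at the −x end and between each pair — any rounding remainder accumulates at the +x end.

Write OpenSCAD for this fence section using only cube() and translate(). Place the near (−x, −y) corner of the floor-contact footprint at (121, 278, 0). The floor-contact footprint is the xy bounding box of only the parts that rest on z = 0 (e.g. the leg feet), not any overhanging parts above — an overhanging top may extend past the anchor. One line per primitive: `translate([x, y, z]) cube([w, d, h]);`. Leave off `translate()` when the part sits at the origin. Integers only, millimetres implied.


translate([121, 278, 0]) cube([111, 111, 1287]);
translate([2234, 278, 0]) cube([111, 111, 1287]);
translate([232, 278, 234]) cube([2002, 111, 89]);
translate([232, 278, 1099]) cube([2002, 111, 89]);
translate([291, 389, 43]) cube([79, 15, 1159]);
translate([429, 389, 43]) cube([79, 15, 1159]);
translate([567, 389, 43]) cube([79, 15, 1159]);
translate([705, 389, 43]) cube([79, 15, 1159]);
translate([843, 389, 43]) cube([79, 15, 1159]);
translate([981, 389, 43]) cube([79, 15, 1159]);
translate([1119, 389, 43]) cube([79, 15, 1159]);
translate([1257, 389, 43]) cube([79, 15, 1159]);
translate([1395, 389, 43]) cube([79, 15, 1159]);
translate([1533, 389, 43]) cube([79, 15, 1159]);
translate([1671, 389, 43]) cube([79, 15, 1159]);
translate([1809, 389, 43]) cube([79, 15, 1159]);
translate([1947, 389, 43]) cube([79, 15, 1159]);
translate([2085, 389, 43]) cube([79, 15, 1159]);


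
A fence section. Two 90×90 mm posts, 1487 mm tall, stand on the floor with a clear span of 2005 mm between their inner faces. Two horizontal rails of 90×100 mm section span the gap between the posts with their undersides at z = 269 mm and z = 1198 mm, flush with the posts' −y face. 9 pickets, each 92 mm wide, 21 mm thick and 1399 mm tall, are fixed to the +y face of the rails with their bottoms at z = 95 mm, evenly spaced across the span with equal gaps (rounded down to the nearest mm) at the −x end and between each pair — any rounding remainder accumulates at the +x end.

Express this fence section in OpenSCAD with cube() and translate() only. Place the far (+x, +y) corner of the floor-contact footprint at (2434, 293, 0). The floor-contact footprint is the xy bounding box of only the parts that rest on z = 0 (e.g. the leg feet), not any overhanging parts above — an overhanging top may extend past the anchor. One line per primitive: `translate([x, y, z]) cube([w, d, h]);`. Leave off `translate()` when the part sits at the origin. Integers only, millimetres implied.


translate([249, 203, 0]) cube([90, 90, 1487]);
translate([2344, 203, 0]) cube([90, 90, 1487]);
translate([339, 203, 269]) cube([2005, 90, 100]);
translate([339, 203, 1198]) cube([2005, 90, 100]);
translate([456, 293, 95]) cube([92, 21, 1399]);
translate([665, 293, 95]) cube([92, 21, 1399]);
translate([874, 293, 95]) cube([92, 21, 1399]);
translate([1083, 293, 95]) cube([92, 21, 1399]);
translate([1292, 293, 95]) cube([92, 21, 1399]);
translate([1501, 293, 95]) cube([92, 21, 1399]);
translate([1710, 293, 95]) cube([92, 21, 1399]);
translate([1919, 293, 95]) cube([92, 21, 1399]);
translate([2128, 293, 95]) cube([92, 21, 1399]);


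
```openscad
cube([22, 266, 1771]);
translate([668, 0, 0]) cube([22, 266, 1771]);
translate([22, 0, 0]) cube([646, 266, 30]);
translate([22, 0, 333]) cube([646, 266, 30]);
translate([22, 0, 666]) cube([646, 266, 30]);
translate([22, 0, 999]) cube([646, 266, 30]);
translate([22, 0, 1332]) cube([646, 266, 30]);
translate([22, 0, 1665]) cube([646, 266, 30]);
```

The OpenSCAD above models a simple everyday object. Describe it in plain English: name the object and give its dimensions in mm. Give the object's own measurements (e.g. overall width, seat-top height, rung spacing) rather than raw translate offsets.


An open bookshelf. Two side panels, each 22 mm thick, 266 mm deep and 1771 mm tall, stand 690 mm apart (outside-to-outside). Between them sit 6 shelves, each 30 mm thick and 266 mm deep, spanning the full gap between the sides. The bottom shelf rests on the floor (its underside at z = 0) and the clear gap between one shelf's top and the next shelf's underside is 303 mm.


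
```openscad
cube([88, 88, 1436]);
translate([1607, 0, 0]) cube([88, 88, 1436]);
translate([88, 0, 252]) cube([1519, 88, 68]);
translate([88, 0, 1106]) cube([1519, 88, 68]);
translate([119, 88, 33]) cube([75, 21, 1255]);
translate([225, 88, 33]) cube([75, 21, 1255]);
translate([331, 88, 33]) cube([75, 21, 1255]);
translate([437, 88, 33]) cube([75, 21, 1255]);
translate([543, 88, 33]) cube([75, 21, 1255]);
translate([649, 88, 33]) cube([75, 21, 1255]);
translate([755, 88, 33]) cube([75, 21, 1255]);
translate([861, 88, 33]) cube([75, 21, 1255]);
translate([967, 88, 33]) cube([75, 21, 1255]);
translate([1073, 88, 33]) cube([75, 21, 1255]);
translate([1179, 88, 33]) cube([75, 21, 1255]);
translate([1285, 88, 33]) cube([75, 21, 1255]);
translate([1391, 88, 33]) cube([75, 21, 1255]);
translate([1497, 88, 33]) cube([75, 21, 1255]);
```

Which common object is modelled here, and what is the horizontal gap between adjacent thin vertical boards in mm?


A fence section. The picket gap is 31 mm.

Two posts, two rails, 14 pickets — a fence section. Span 1519 mm holds 14 pickets of 75 mm with 15 equal gaps: ⌊(1519 − 14·75) / 15⌋ = 31 mm.


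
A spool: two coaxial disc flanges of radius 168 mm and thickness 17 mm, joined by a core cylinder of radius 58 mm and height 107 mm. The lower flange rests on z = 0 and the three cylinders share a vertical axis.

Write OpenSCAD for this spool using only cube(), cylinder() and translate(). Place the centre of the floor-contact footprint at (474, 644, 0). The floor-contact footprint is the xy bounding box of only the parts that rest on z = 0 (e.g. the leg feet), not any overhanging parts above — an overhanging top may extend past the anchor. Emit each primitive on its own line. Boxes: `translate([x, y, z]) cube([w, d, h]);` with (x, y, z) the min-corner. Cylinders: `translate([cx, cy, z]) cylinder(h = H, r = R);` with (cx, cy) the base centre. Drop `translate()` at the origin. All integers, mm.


translate([474, 644, 0]) cylinder(h = 17, r = 168);
translate([474, 644, 17]) cylinder(h = 107, r = 58);
translate([474, 644, 124]) cylinder(h = 17, r = 168);


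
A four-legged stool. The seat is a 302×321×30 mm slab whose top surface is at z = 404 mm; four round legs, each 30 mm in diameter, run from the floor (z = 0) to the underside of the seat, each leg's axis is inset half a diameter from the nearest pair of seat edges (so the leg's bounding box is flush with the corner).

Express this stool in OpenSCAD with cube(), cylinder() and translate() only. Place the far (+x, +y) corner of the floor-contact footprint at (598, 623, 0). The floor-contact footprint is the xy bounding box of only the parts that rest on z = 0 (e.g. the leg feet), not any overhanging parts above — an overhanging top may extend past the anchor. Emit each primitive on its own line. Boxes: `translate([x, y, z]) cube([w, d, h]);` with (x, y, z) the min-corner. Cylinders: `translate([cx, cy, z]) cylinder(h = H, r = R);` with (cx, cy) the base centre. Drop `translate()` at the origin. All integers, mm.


translate([296, 302, 374]) cube([302, 321, 30]);
translate([311, 317, 0]) cylinder(h = 374, r = 15);
translate([583, 317, 0]) cylinder(h = 374, r = 15);
translate([311, 608, 0]) cylinder(h = 374, r = 15);
translate([583, 608, 0]) cylinder(h = 374, r = 15);


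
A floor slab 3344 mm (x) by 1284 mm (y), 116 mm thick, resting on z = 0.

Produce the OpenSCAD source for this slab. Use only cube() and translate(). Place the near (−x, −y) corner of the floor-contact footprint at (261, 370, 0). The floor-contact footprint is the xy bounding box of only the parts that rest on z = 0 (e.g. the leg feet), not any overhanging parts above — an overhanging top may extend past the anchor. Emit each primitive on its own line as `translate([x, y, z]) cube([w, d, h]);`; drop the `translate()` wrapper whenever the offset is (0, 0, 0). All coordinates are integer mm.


translate([261, 370, 0]) cube([3344, 1284, 116]);


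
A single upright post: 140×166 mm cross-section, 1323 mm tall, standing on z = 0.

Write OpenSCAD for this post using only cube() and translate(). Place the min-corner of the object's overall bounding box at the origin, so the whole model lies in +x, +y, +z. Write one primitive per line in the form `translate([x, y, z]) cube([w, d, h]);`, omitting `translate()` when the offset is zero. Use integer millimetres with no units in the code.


cube([140, 166, 1323]);


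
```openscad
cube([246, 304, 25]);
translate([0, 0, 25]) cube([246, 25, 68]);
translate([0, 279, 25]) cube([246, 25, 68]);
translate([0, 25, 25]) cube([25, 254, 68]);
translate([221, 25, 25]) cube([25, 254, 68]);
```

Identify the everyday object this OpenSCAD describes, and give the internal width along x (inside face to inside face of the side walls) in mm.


An open box. The internal width is 196 mm.

A 246×304 base slab with four walls standing on it — an open box. The base is 246 mm wide and the walls are 25 mm thick, so the internal width is 246 − 2 × 25 = 196 mm.


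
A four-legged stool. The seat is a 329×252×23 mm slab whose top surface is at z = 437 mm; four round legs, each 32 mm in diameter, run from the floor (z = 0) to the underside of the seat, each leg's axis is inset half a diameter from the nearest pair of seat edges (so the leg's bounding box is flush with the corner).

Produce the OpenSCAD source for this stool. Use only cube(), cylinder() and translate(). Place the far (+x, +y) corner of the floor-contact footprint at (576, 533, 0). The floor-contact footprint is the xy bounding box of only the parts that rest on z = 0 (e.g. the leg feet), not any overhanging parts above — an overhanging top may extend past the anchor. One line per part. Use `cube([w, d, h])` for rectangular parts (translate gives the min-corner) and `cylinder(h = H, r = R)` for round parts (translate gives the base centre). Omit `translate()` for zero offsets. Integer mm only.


translate([247, 281, 414]) cube([329, 252, 23]);
translate([263, 297, 0]) cylinder(h = 414, r = 16);
translate([560, 297, 0]) cylinder(h = 414, r = 16);
translate([263, 517, 0]) cylinder(h = 414, r = 16);
translate([560, 517, 0]) cylinder(h = 414, r = 16);


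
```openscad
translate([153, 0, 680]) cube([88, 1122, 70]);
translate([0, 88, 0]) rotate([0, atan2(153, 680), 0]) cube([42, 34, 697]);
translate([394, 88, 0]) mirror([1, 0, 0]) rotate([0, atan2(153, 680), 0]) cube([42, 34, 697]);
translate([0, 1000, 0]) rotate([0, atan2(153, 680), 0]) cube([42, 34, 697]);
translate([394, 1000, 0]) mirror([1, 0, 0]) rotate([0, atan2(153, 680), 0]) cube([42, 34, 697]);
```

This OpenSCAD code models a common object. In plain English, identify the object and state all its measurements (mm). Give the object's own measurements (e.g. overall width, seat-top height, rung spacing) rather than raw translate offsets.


A sawhorse. A 88×1122×70 mm beam (x, y, z) sits on two A-frame leg pairs. Each pair is two raked legs of 42×34 mm section (34 mm along y) splaying symmetrically in x. Each leg rises 680 mm vertically over 153 mm of horizontal reach and is 697 mm long along its own axis. Every leg's outer bottom edge rests on the floor and its outer top edge meets a bottom edge of the beam — the left legs (tilting toward +x) meet the beam's −x bottom edge, the right legs (their mirror images, tilting toward −x) meet its +x bottom edge — so the leg tops tuck under the beam, the beam's underside is 680 mm above the floor, and the feet are 394 mm apart outside-to-outside with the beam centred between them. The two leg pairs are set in 88 mm from either end of the beam.


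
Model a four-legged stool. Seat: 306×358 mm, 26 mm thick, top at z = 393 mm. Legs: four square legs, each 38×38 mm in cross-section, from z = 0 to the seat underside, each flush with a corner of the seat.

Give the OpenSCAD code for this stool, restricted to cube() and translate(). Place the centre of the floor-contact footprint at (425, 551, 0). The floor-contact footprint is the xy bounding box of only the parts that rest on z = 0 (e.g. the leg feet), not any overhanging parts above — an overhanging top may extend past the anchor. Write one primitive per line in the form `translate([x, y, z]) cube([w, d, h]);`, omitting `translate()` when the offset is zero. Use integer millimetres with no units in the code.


translate([272, 372, 367]) cube([306, 358, 26]);
translate([272, 372, 0]) cube([38, 38, 367]);
translate([540, 372, 0]) cube([38, 38, 367]);
translate([272, 692, 0]) cube([38, 38, 367]);
translate([540, 692, 0]) cube([38, 38, 367]);
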